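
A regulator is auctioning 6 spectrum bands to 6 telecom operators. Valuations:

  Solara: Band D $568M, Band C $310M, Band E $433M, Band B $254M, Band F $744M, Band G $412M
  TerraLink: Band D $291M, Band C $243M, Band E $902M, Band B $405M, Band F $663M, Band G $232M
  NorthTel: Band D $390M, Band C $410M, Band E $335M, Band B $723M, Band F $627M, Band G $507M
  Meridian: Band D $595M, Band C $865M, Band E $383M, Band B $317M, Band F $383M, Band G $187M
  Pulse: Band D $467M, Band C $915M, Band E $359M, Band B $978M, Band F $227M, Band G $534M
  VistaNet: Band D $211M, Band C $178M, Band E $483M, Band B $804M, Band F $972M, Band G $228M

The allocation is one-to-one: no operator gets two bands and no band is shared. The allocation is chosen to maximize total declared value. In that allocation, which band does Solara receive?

This is a one-to-one assignment (maximum-weight bipartite matching).
Optimal: Solara→Band D ($568M), TerraLink→Band E ($902M), NorthTel→Band G ($507M), Meridian→Band C ($865M), Pulse→Band B ($978M), VistaNet→Band F ($972M) — total 568+902+507+865+978+972 = $4792M.
Column-greedy (each band in turn goes to its best remaining operator) gives $4467M, worse by 325.
Solara's own top band is Band F ($744M), but forcing Solara→Band F and reassigning the rest optimally gives only $4467M — worse by 325.

Solara receives Band D.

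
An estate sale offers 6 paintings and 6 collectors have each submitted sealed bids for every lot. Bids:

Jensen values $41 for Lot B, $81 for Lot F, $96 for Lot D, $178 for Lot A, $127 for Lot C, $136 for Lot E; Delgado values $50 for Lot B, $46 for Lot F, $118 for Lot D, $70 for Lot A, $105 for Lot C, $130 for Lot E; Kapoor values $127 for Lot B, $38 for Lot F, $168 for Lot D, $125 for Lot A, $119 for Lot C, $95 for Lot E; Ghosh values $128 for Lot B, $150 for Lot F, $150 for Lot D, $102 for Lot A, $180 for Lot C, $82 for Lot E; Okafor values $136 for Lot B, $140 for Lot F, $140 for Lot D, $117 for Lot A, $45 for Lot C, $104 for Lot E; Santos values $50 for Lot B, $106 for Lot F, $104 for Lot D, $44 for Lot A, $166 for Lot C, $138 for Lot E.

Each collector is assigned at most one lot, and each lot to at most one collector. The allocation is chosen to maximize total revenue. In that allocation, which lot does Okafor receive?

This is a one-to-one assignment (maximum-weight bipartite matching).
Optimal: Jensen→Lot A ($178), Delgado→Lot E ($130), Kapoor→Lot D ($168), Ghosh→Lot F ($150), Okafor→Lot B ($136), Santos→Lot C ($166) — total 178+130+168+150+136+166 = $928.
Max-entry greedy (repeatedly take the single best remaining cell) gives $854, worse by 74.
Next-best assignment: Jensen→Lot A, Delgado→Lot E, Kapoor→Lot D, Ghosh→Lot B, Okafor→Lot F, Santos→Lot C = $910.
Okafor's own top lot is Lot F ($140), but forcing Okafor→Lot F and reassigning the rest optimally gives only $910 — worse by 18.

Okafor receives Lot B.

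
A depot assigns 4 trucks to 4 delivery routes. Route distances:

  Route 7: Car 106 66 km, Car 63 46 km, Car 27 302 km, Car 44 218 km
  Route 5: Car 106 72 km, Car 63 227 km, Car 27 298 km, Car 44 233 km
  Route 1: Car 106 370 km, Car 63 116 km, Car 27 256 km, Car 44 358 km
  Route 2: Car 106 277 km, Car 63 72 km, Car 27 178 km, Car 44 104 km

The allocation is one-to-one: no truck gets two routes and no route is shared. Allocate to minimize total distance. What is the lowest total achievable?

Min total: 478 km

This is a one-to-one assignment (minimum-cost bipartite matching).
Optimal: Car 106→Route 5 (72 km), Car 63→Route 7 (46 km), Car 27→Route 1 (256 km), Car 44→Route 2 (104 km) — total 72+46+256+104 = 478 km.
Row-greedy (each truck in turn takes its cheapest remaining route) gives 627 km, worse by 149.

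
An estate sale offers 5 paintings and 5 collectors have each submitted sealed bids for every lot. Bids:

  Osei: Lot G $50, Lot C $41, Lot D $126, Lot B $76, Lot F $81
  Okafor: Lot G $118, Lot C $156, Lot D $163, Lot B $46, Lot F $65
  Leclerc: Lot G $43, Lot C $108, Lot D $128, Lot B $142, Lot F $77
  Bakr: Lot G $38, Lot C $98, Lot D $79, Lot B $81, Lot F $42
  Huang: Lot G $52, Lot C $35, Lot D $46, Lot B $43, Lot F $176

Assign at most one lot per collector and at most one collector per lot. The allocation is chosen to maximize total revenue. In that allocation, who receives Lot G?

Okafor receives Lot G.

Optimal: Osei→Lot D ($126), Okafor→Lot G ($118), Leclerc→Lot B ($142), Bakr→Lot C ($98), Huang→Lot F ($176) — total 126+118+142+98+176 = $660.
Next-best assignment: Osei→Lot D, Okafor→Lot C, Leclerc→Lot B, Bakr→Lot G, Huang→Lot F = $638.
Okafor's own top lot is Lot D ($163), but forcing Okafor→Lot D and reassigning the rest optimally gives only $629 — worse by 31.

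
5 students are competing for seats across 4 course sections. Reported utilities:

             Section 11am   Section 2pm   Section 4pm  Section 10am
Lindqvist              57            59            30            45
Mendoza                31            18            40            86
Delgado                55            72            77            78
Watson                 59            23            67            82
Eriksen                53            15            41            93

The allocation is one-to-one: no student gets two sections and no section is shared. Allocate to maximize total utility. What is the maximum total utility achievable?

Max total: 289 points

Optimal: Lindqvist→Section 11am (57 points), Delgado→Section 2pm (72 points), Watson→Section 4pm (67 points), Eriksen→Section 10am (93 points) — total 57+72+67+93 = 289 points.
Max-entry greedy (repeatedly take the single best remaining cell) gives 288 points, worse by 1.
Swapping Eriksen↔Delgado (Eriksen→Section 2pm 15 points, Delgado→Section 10am 78 points) loses 72.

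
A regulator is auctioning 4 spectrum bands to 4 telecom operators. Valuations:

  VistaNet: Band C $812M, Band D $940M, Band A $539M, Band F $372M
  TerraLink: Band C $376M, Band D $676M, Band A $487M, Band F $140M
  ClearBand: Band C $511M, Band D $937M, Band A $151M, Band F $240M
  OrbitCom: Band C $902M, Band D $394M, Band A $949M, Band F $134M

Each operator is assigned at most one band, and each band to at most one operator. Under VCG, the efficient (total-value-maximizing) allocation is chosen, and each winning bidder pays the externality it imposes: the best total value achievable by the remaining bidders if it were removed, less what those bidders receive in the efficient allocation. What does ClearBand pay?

ClearBand pays $536M.

Efficient allocation: VistaNet→Band C ($812M), TerraLink→Band F ($140M), ClearBand→Band D ($937M), OrbitCom→Band A ($949M); total welfare W = $2838M.
ClearBand receives Band D at value $937M, so the others get W − 937 = $1901M.
Without ClearBand: best allocation of the remaining 3 bidders over all 4 bands is VistaNet→Band C ($812M), TerraLink→Band D ($676M), OrbitCom→Band A ($949M), total $2437M.
VCG payment = (others' best without ClearBand) − (others' welfare with ClearBand) = 2437 − 1901 = $536M.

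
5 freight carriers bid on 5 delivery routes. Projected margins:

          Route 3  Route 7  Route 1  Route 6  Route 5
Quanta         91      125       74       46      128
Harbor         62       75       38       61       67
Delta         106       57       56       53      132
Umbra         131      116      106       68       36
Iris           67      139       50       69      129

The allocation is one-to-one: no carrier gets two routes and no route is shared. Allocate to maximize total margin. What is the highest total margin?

Treat this as an assignment problem: match each carrier to one route.
Optimal: Quanta→Route 5 ($128k), Harbor→Route 6 ($61k), Delta→Route 3 ($106k), Umbra→Route 1 ($106k), Iris→Route 7 ($139k) — total 128+61+106+106+139 = $540k.
Row-greedy (each carrier in turn takes its best remaining route) gives $484k, worse by 56.
Next-best assignment: Quanta→Route 1, Harbor→Route 6, Delta→Route 5, Umbra→Route 3, Iris→Route 7 = $537k.
Swapping Delta↔Quanta (Delta→Route 5 $132k, Quanta→Route 3 $91k) loses 11.

Max total: $540k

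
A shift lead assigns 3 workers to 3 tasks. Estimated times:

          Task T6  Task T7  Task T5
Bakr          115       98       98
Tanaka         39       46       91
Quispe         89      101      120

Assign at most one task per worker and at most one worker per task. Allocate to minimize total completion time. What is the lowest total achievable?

Minimum total: 233 min

Treat this as an assignment problem: match each worker to one task.
Optimal: Bakr→Task T5 (98 min), Tanaka→Task T7 (46 min), Quispe→Task T6 (89 min) — total 98+46+89 = 233 min.
Min-entry greedy (repeatedly take the single cheapest remaining cell) gives 257 min, worse by 24.
Swapping Quispe↔Bakr (Quispe→Task T5 120 min, Bakr→Task T6 115 min) adds 48.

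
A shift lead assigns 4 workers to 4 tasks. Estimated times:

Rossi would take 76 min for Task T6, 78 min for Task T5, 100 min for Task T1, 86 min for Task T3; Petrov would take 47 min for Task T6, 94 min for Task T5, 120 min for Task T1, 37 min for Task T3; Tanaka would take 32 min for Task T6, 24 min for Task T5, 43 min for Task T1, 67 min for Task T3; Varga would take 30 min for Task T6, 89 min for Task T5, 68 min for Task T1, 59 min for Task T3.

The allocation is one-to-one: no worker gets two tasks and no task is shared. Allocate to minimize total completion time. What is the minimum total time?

This is the linear assignment problem.
Optimal: Rossi→Task T5 (78 min), Petrov→Task T3 (37 min), Tanaka→Task T1 (43 min), Varga→Task T6 (30 min) — total 78+37+43+30 = 188 min.
Min-entry greedy (repeatedly take the single cheapest remaining cell) gives 191 min, worse by 3.
Swapping Rossi↔Varga (Rossi→Task T6 76 min, Varga→Task T5 89 min) adds 57.

Min total: 188 min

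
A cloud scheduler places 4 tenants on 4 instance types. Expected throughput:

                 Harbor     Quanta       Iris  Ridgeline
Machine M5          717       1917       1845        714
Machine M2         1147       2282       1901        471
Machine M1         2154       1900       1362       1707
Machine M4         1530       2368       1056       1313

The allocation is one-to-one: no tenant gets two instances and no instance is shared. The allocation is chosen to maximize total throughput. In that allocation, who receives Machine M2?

Quanta receives Machine M2.

Treat this as an assignment problem: match each tenant to one instance.
Optimal: Harbor→Machine M1 (2154 ops/s), Quanta→Machine M2 (2282 ops/s), Iris→Machine M5 (1845 ops/s), Ridgeline→Machine M4 (1313 ops/s) — total 2154+2282+1845+1313 = 7594 ops/s.
Next-best assignment: Harbor→Machine M4, Quanta→Machine M2, Iris→Machine M5, Ridgeline→Machine M1 = 7364 ops/s.
No other one-to-one assignment exceeds 7594 ops/s.
Quanta's own top instance is Machine M4 (2368 ops/s), but forcing Quanta→Machine M4 and reassigning the rest optimally gives only 7137 ops/s — worse by 457.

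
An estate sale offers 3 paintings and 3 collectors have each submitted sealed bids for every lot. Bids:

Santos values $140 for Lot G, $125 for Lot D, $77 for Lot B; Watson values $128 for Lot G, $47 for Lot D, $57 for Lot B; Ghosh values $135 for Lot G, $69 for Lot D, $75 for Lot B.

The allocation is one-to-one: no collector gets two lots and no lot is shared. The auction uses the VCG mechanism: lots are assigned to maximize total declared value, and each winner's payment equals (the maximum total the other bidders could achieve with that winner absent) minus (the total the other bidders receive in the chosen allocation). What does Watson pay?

Efficient allocation: Santos→Lot D ($125), Watson→Lot G ($128), Ghosh→Lot B ($75); total welfare W = $328.
Watson receives Lot G at value $128, so the others get W − 128 = $200.
Without Watson: best allocation of the remaining 2 bidders over all 3 lots is Santos→Lot D ($125), Ghosh→Lot G ($135), total $260.
VCG payment = (others' best without Watson) − (others' welfare with Watson) = 260 − 200 = $60.

Watson pays $60.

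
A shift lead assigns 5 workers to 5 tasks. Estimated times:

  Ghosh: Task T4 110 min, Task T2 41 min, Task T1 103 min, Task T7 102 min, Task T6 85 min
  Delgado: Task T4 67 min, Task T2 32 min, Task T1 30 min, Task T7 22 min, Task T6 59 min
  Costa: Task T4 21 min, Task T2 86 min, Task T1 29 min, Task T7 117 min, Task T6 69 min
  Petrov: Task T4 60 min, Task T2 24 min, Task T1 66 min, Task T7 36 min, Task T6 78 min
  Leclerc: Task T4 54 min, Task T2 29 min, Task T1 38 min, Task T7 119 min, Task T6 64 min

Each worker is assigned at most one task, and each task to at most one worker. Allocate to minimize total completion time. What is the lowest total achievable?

Minimum total: 190 min

This is a one-to-one assignment (minimum-cost bipartite matching).
Optimal: Ghosh→Task T6 (85 min), Delgado→Task T7 (22 min), Costa→Task T4 (21 min), Petrov→Task T2 (24 min), Leclerc→Task T1 (38 min) — total 85+22+21+24+38 = 190 min.
Column-greedy (each task in turn goes to its cheapest remaining worker) gives 241 min, worse by 51.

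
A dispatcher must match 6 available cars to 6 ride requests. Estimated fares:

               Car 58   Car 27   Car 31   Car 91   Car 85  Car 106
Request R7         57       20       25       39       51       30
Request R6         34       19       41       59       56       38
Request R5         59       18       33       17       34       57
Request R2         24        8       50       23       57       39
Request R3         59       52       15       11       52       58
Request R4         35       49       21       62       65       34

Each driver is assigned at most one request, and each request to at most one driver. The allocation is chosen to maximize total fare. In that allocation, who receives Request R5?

Car 106 receives Request R5.

Optimal: Car 58→Request R7 ($57), Car 27→Request R3 ($52), Car 31→Request R2 ($50), Car 91→Request R6 ($59), Car 85→Request R4 ($65), Car 106→Request R5 ($57) — total 57+52+50+59+65+57 = $340.
Column-greedy (each request in turn goes to its best remaining driver) gives $303, worse by 37.
Car 106's own top request is Request R3 ($58), but forcing Car 106→Request R3 and reassigning the rest optimally gives only $326 — worse by 14.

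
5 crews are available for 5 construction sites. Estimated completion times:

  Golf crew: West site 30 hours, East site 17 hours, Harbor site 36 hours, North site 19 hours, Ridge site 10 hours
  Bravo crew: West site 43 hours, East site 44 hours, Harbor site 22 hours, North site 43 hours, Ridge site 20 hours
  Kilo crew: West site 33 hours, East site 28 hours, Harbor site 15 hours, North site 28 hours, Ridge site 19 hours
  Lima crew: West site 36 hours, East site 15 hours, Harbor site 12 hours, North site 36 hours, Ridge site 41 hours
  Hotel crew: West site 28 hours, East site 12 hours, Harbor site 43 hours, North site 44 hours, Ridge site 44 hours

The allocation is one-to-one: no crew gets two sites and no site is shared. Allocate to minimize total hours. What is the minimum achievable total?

This is the linear assignment problem.
Optimal: Golf crew→North site (19 hours), Bravo crew→Ridge site (20 hours), Kilo crew→West site (33 hours), Lima crew→Harbor site (12 hours), Hotel crew→East site (12 hours) — total 19+20+33+12+12 = 96 hours.
Min-entry greedy (repeatedly take the single cheapest remaining cell) gives 105 hours, worse by 9.
Next-best assignment: Golf crew→North site, Bravo crew→Ridge site, Kilo crew→Harbor site, Lima crew→East site, Hotel crew→West site = 97 hours.

Min total: 96 hours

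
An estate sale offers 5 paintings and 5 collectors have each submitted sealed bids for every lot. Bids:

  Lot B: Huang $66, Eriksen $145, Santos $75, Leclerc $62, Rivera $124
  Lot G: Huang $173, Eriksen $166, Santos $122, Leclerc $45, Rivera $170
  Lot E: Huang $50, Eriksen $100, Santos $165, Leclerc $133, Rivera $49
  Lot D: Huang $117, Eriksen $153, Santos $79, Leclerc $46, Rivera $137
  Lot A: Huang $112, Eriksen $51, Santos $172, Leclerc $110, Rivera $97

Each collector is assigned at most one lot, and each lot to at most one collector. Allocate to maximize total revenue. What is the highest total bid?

Max total: $760

Optimal: Huang→Lot G ($173), Eriksen→Lot B ($145), Santos→Lot A ($172), Leclerc→Lot E ($133), Rivera→Lot D ($137) — total 173+145+172+133+137 = $760.
Column-greedy (each lot in turn goes to its best remaining collector) gives $730, worse by 30.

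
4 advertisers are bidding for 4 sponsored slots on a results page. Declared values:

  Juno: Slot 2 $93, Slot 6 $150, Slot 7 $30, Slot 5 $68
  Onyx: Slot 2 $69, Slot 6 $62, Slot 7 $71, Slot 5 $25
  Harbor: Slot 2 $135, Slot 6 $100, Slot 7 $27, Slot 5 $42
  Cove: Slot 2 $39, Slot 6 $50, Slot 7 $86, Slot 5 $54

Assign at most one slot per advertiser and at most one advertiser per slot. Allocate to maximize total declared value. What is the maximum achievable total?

Max total: $410

This is the linear assignment problem.
Optimal: Juno→Slot 6 ($150), Onyx→Slot 7 ($71), Harbor→Slot 2 ($135), Cove→Slot 5 ($54) — total 150+71+135+54 = $410.
Column-greedy (each slot in turn goes to its best remaining advertiser) gives $396, worse by 14.
Next-best assignment: Juno→Slot 6, Onyx→Slot 5, Harbor→Slot 2, Cove→Slot 7 = $396.
Checked against all permutations: $410 is optimal.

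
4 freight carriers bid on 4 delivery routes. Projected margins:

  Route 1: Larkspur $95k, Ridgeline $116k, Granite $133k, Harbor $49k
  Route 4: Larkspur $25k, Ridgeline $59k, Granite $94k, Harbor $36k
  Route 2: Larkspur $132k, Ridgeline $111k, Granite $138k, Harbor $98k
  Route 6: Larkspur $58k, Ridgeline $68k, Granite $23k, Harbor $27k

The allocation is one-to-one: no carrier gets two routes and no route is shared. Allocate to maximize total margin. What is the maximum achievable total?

Optimal: Larkspur→Route 2 ($132k), Ridgeline→Route 1 ($116k), Granite→Route 4 ($94k), Harbor→Route 6 ($27k) — total 132+116+94+27 = $369k.
No other one-to-one assignment exceeds $369k.

Maximum total: $369k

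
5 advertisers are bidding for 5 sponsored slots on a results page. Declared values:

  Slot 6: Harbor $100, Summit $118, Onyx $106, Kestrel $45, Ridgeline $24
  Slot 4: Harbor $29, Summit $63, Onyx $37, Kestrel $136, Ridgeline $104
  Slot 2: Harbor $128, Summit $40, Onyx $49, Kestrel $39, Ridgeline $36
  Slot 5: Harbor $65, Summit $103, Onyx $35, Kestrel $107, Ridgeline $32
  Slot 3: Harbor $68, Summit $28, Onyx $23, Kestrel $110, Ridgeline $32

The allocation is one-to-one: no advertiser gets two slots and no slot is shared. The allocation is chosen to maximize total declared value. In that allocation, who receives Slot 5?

Summit receives Slot 5.

Optimal: Harbor→Slot 2 ($128), Summit→Slot 5 ($103), Onyx→Slot 6 ($106), Kestrel→Slot 3 ($110), Ridgeline→Slot 4 ($104) — total 128+103+106+110+104 = $551.
Column-greedy (each slot in turn goes to its best remaining advertiser) gives $449, worse by 102.
Swapping Kestrel↔Onyx (Kestrel→Slot 6 $45, Onyx→Slot 3 $23) loses 148.
Every other assignment is strictly worse.
Summit's own top slot is Slot 6 ($118), but forcing Summit→Slot 6 and reassigning the rest optimally gives only $495 — worse by 56.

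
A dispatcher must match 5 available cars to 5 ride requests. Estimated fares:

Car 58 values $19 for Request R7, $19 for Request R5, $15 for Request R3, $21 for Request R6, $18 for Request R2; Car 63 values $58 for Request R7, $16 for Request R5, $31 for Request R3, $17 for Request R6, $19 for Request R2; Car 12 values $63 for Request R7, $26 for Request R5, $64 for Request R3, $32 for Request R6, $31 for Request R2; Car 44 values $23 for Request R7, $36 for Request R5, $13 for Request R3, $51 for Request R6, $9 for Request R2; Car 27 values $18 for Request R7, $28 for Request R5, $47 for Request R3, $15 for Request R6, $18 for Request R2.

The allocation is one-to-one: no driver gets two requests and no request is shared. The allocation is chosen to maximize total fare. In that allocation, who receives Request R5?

Car 27 receives Request R5.

This is a one-to-one assignment (maximum-weight bipartite matching).
Optimal: Car 58→Request R2 ($18), Car 63→Request R7 ($58), Car 12→Request R3 ($64), Car 44→Request R6 ($51), Car 27→Request R5 ($28) — total 18+58+64+51+28 = $219.
Row-greedy (each driver in turn takes its best remaining request) gives $197, worse by 22.
Swapping Car 27↔Car 63 (Car 27→Request R7 $18, Car 63→Request R5 $16) loses 52.
Car 27's own top request is Request R3 ($47), but forcing Car 27→Request R3 and reassigning the rest optimally gives only $206 — worse by 13.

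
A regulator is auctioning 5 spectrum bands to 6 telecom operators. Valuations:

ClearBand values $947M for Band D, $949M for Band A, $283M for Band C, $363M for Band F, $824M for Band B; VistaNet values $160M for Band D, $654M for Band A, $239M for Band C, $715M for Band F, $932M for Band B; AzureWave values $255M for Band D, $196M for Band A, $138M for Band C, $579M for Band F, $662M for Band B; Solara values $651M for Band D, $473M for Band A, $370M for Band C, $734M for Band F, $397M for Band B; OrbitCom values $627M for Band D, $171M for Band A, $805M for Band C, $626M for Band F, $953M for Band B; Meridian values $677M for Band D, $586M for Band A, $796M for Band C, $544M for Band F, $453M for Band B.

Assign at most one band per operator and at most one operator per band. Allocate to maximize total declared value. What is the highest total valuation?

Maximum total: $4097M

Optimal: Meridian→Band D ($677M), ClearBand→Band A ($949M), OrbitCom→Band C ($805M), Solara→Band F ($734M), VistaNet→Band B ($932M) — total 677+949+805+734+932 = $4097M.
Column-greedy (each band in turn goes to its best remaining operator) gives $3802M, worse by 295.
Next-best assignment: ClearBand→Band D, VistaNet→Band A, Meridian→Band C, Solara→Band F, OrbitCom→Band B = $4084M.
Checked against all permutations: $4097M is optimal.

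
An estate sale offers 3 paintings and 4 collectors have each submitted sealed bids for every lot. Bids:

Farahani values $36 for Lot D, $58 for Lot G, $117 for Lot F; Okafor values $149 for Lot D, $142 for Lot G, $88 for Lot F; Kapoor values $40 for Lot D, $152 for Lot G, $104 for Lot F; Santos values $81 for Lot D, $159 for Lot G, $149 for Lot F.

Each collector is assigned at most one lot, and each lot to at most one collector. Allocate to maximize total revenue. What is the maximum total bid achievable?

Maximum total: $450

Optimal: Okafor→Lot D ($149), Kapoor→Lot G ($152), Santos→Lot F ($149) — total 149+152+149 = $450.
Column-greedy (each lot in turn goes to its best remaining collector) gives $425, worse by 25.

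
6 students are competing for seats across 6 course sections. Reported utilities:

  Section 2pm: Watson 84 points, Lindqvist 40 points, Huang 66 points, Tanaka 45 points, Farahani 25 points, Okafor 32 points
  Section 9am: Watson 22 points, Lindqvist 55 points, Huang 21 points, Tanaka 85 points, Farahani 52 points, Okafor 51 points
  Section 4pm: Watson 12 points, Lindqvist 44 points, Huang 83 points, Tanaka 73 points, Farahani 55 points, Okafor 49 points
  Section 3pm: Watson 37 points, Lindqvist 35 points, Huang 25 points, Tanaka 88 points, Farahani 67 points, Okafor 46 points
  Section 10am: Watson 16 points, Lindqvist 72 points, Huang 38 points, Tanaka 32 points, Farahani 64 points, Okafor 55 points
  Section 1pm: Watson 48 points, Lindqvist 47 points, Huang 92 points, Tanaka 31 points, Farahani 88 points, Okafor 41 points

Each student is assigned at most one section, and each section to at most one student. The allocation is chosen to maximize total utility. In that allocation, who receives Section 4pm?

Huang receives Section 4pm.

Optimal: Watson→Section 2pm (84 points), Lindqvist→Section 10am (72 points), Huang→Section 4pm (83 points), Tanaka→Section 3pm (88 points), Farahani→Section 1pm (88 points), Okafor→Section 9am (51 points) — total 84+72+83+88+88+51 = 466 points.
Row-greedy (each student in turn takes its best remaining section) gives 442 points, worse by 24.
Every other assignment is strictly worse.
Huang's own top section is Section 1pm (92 points), but forcing Huang→Section 1pm and reassigning the rest optimally gives only 449 points — worse by 17.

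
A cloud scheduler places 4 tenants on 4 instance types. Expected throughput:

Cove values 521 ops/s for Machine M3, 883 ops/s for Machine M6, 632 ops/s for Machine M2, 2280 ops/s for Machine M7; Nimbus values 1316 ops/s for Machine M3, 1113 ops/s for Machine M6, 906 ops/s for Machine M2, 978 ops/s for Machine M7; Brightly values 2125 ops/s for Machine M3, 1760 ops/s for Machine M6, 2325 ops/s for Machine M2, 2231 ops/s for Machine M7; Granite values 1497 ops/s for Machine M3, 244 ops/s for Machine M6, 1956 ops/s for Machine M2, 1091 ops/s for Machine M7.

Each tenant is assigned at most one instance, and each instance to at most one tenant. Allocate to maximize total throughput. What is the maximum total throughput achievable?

This is a one-to-one assignment (maximum-weight bipartite matching).
Optimal: Cove→Machine M7 (2280 ops/s), Nimbus→Machine M6 (1113 ops/s), Brightly→Machine M3 (2125 ops/s), Granite→Machine M2 (1956 ops/s) — total 2280+1113+2125+1956 = 7474 ops/s.
Max-entry greedy (repeatedly take the single best remaining cell) gives 7215 ops/s, worse by 259.

Max total: 7474 ops/s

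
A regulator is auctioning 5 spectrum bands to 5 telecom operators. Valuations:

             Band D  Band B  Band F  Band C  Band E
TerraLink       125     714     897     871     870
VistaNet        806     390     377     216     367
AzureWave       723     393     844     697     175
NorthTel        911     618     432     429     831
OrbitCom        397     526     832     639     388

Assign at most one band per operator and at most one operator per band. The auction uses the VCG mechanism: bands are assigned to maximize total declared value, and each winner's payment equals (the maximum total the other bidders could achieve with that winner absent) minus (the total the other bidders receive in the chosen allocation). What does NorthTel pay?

Efficient allocation: TerraLink→Band B ($714M), VistaNet→Band D ($806M), AzureWave→Band C ($697M), NorthTel→Band E ($831M), OrbitCom→Band F ($832M); total welfare W = $3880M.
NorthTel receives Band E at value $831M, so the others get W − 831 = $3049M.
Without NorthTel: best allocation of the remaining 4 bidders over all 5 bands is TerraLink→Band E ($870M), VistaNet→Band D ($806M), AzureWave→Band C ($697M), OrbitCom→Band F ($832M), total $3205M.
VCG payment = (others' best without NorthTel) − (others' welfare with NorthTel) = 3205 − 3049 = $156M.

NorthTel pays $156M.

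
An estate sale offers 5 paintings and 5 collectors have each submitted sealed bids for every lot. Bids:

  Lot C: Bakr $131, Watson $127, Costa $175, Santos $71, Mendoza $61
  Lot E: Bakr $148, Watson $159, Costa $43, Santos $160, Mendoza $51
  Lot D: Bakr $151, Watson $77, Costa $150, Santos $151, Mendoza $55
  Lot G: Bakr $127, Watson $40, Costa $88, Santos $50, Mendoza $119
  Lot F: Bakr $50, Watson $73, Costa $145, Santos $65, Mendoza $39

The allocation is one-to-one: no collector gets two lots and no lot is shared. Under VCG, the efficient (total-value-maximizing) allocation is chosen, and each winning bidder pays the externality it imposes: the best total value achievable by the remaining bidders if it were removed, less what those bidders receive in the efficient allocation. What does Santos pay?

Santos pays $50.

Efficient allocation: Bakr→Lot C ($131), Watson→Lot E ($159), Costa→Lot F ($145), Santos→Lot D ($151), Mendoza→Lot G ($119); total welfare W = $705.
Santos receives Lot D at value $151, so the others get W − 151 = $554.
Without Santos: best allocation of the remaining 4 bidders over all 5 lots is Bakr→Lot D ($151), Watson→Lot E ($159), Costa→Lot C ($175), Mendoza→Lot G ($119), total $604.
VCG payment = (others' best without Santos) − (others' welfare with Santos) = 604 − 554 = $50.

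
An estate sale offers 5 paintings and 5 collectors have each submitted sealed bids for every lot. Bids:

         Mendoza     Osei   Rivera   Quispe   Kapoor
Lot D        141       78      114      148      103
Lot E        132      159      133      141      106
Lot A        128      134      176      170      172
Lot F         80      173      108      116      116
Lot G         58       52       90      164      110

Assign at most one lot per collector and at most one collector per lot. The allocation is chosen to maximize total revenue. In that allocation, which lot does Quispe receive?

Quispe receives Lot G.

Optimal: Mendoza→Lot D ($141), Osei→Lot F ($173), Rivera→Lot E ($133), Quispe→Lot G ($164), Kapoor→Lot A ($172) — total 141+173+133+164+172 = $783.
Quispe's own top lot is Lot A ($170), but forcing Quispe→Lot A and reassigning the rest optimally gives only $727 — worse by 56.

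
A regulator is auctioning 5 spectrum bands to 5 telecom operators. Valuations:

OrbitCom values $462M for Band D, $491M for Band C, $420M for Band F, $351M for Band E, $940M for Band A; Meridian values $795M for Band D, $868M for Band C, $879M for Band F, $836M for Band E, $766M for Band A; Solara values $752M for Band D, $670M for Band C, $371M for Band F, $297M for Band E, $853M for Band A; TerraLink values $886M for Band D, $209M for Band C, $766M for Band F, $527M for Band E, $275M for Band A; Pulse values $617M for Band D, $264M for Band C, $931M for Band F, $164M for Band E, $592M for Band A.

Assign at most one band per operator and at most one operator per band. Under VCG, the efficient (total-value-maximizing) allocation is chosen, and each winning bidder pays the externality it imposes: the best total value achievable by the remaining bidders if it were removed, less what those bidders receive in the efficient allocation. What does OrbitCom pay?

OrbitCom pays $215M.

Efficient allocation: OrbitCom→Band A ($940M), Meridian→Band E ($836M), Solara→Band C ($670M), TerraLink→Band D ($886M), Pulse→Band F ($931M); total welfare W = $4263M.
OrbitCom receives Band A at value $940M, so the others get W − 940 = $3323M.
Without OrbitCom: best allocation of the remaining 4 bidders over all 5 bands is Meridian→Band C ($868M), Solara→Band A ($853M), TerraLink→Band D ($886M), Pulse→Band F ($931M), total $3538M.
VCG payment = (others' best without OrbitCom) − (others' welfare with OrbitCom) = 3538 − 3323 = $215M.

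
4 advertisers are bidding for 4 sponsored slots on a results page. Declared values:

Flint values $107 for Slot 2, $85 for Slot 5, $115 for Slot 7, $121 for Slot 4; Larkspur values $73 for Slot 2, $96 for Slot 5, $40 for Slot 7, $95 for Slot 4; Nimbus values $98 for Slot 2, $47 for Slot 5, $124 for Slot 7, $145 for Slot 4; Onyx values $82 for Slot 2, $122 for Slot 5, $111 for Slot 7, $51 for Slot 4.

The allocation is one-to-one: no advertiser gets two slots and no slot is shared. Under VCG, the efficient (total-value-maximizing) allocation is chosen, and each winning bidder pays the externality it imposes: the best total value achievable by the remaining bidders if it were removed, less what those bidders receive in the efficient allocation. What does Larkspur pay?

Larkspur pays $19.

Efficient allocation: Flint→Slot 2 ($107), Larkspur→Slot 5 ($96), Nimbus→Slot 4 ($145), Onyx→Slot 7 ($111); total welfare W = $459.
Larkspur receives Slot 5 at value $96, so the others get W − 96 = $363.
Without Larkspur: best allocation of the remaining 3 bidders over all 4 slots is Flint→Slot 7 ($115), Nimbus→Slot 4 ($145), Onyx→Slot 5 ($122), total $382.
VCG payment = (others' best without Larkspur) − (others' welfare with Larkspur) = 382 − 363 = $19.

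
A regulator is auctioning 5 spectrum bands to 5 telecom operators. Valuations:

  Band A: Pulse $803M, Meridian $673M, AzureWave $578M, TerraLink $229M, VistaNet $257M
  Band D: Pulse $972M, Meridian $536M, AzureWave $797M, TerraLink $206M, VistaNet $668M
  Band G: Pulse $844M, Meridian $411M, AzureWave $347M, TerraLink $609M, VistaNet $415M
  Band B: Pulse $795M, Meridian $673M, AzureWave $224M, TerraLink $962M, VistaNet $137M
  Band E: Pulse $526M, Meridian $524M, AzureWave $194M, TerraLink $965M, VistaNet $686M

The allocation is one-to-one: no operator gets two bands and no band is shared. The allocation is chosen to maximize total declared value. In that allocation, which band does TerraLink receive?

Treat this as an assignment problem: match each operator to one band.
Optimal: Pulse→Band G ($844M), Meridian→Band A ($673M), AzureWave→Band D ($797M), TerraLink→Band B ($962M), VistaNet→Band E ($686M) — total 844+673+797+962+686 = $3962M.
Row-greedy (each operator in turn takes its best remaining band) gives $3094M, worse by 868.
No other one-to-one assignment exceeds $3962M.
TerraLink's own top band is Band E ($965M), but forcing TerraLink→Band E and reassigning the rest optimally gives only $3728M — worse by 234.

TerraLink receives Band B.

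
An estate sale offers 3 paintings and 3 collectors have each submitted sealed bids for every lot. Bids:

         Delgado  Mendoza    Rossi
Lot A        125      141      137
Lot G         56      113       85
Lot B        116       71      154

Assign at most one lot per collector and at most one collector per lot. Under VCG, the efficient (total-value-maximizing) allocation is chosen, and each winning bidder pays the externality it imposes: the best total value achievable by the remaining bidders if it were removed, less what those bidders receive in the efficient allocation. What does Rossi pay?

Rossi pays $19.

Efficient allocation: Delgado→Lot A ($125), Mendoza→Lot G ($113), Rossi→Lot B ($154); total welfare W = $392.
Rossi receives Lot B at value $154, so the others get W − 154 = $238.
Without Rossi: best allocation of the remaining 2 bidders over all 3 lots is Delgado→Lot B ($116), Mendoza→Lot A ($141), total $257.
VCG payment = (others' best without Rossi) − (others' welfare with Rossi) = 257 − 238 = $19.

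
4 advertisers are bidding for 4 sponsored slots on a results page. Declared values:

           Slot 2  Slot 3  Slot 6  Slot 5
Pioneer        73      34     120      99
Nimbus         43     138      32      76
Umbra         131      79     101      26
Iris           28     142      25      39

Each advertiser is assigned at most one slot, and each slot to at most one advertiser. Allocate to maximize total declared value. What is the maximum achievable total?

This is the linear assignment problem.
Optimal: Pioneer→Slot 6 ($120), Nimbus→Slot 5 ($76), Umbra→Slot 2 ($131), Iris→Slot 3 ($142) — total 120+76+131+142 = $469.
Row-greedy (each advertiser in turn takes its best remaining slot) gives $428, worse by 41.
Next-best assignment: Pioneer→Slot 6, Nimbus→Slot 3, Umbra→Slot 2, Iris→Slot 5 = $428.

Max total: $469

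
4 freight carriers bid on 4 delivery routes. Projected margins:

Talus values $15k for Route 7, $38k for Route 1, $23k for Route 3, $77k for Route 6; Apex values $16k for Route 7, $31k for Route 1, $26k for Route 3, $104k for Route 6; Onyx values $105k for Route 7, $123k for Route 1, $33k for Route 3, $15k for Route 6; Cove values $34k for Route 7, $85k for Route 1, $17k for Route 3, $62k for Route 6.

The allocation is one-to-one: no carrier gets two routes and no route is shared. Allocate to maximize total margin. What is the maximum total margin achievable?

Optimal: Talus→Route 3 ($23k), Apex→Route 6 ($104k), Onyx→Route 7 ($105k), Cove→Route 1 ($85k) — total 23+104+105+85 = $317k.
Column-greedy (each route in turn goes to its best remaining carrier) gives $293k, worse by 24.
Swapping Talus↔Onyx (Talus→Route 7 $15k, Onyx→Route 3 $33k) loses 80.

Maximum total: $317k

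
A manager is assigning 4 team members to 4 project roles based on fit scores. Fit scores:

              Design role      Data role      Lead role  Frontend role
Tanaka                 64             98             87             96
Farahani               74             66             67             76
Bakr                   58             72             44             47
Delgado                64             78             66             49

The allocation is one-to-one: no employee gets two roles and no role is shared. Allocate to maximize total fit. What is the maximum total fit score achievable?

Max total: 308 pts

Optimal: Tanaka→Frontend role (96 pts), Farahani→Design role (74 pts), Bakr→Data role (72 pts), Delgado→Lead role (66 pts) — total 96+74+72+66 = 308 pts.
Row-greedy (each employee in turn takes its best remaining role) gives 298 pts, worse by 10.
Next-best assignment: Tanaka→Lead role, Farahani→Frontend role, Bakr→Design role, Delgado→Data role = 299 pts.
Swapping Farahani↔Tanaka (Farahani→Frontend role 76 pts, Tanaka→Design role 64 pts) loses 30.
Every other assignment is strictly worse.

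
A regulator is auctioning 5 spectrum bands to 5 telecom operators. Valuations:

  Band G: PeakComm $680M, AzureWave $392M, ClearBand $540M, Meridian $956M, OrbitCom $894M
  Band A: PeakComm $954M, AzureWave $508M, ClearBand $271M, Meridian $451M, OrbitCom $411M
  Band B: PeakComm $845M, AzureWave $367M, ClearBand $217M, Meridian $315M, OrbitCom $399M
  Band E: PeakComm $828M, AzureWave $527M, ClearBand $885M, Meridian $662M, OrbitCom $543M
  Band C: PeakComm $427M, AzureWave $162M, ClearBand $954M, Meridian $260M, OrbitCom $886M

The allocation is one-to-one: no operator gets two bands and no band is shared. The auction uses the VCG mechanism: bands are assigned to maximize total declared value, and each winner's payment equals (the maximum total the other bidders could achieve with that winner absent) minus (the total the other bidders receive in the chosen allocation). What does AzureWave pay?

AzureWave pays $109M.

Efficient allocation: PeakComm→Band B ($845M), AzureWave→Band A ($508M), ClearBand→Band E ($885M), Meridian→Band G ($956M), OrbitCom→Band C ($886M); total welfare W = $4080M.
AzureWave receives Band A at value $508M, so the others get W − 508 = $3572M.
Without AzureWave: best allocation of the remaining 4 bidders over all 5 bands is PeakComm→Band A ($954M), ClearBand→Band E ($885M), Meridian→Band G ($956M), OrbitCom→Band C ($886M), total $3681M.
VCG payment = (others' best without AzureWave) − (others' welfare with AzureWave) = 3681 − 3572 = $109M.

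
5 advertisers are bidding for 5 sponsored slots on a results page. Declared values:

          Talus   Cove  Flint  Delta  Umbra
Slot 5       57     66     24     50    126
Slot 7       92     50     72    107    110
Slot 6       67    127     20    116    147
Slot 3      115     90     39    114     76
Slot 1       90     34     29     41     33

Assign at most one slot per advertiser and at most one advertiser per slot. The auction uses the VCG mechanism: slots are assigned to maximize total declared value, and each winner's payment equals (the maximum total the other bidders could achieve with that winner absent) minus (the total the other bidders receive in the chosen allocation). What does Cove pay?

Cove pays $27.

Efficient allocation: Talus→Slot 1 ($90), Cove→Slot 6 ($127), Flint→Slot 7 ($72), Delta→Slot 3 ($114), Umbra→Slot 5 ($126); total welfare W = $529.
Cove receives Slot 6 at value $127, so the others get W − 127 = $402.
Without Cove: best allocation of the remaining 4 bidders over all 5 slots is Talus→Slot 3 ($115), Flint→Slot 7 ($72), Delta→Slot 6 ($116), Umbra→Slot 5 ($126), total $429.
VCG payment = (others' best without Cove) − (others' welfare with Cove) = 429 − 402 = $27.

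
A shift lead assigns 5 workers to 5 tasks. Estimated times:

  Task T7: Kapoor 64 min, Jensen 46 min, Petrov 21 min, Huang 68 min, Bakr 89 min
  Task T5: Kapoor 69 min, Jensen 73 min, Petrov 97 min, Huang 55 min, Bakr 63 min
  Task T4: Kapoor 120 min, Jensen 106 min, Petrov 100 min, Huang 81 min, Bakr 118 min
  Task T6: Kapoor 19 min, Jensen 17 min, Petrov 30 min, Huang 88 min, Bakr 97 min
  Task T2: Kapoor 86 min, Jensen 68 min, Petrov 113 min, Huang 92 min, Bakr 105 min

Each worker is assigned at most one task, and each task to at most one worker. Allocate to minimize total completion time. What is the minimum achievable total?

Optimal: Kapoor→Task T6 (19 min), Jensen→Task T2 (68 min), Petrov→Task T7 (21 min), Huang→Task T4 (81 min), Bakr→Task T5 (63 min) — total 19+68+21+81+63 = 252 min.
Column-greedy (each task in turn goes to its cheapest remaining worker) gives 306 min, worse by 54.

Minimum total: 252 min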